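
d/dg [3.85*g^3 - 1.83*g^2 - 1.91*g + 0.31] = 11.55*g^2 - 3.66*g - 1.91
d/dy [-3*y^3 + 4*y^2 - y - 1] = -9*y^2 + 8*y - 1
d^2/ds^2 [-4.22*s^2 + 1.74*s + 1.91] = -8.44000000000000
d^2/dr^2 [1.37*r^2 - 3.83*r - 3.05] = 2.74000000000000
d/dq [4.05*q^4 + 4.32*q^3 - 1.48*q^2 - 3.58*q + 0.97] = 16.2*q^3 + 12.96*q^2 - 2.96*q - 3.58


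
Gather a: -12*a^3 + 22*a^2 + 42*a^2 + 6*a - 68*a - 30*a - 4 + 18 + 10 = -12*a^3 + 64*a^2 - 92*a + 24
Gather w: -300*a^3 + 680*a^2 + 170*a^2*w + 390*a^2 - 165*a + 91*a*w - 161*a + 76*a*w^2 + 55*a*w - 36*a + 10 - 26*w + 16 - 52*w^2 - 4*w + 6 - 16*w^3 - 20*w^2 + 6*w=-300*a^3 + 1070*a^2 - 362*a - 16*w^3 + w^2*(76*a - 72) + w*(170*a^2 + 146*a - 24) + 32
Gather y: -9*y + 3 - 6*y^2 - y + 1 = -6*y^2 - 10*y + 4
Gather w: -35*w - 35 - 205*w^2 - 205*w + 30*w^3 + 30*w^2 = 30*w^3 - 175*w^2 - 240*w - 35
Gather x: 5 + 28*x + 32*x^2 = 32*x^2 + 28*x + 5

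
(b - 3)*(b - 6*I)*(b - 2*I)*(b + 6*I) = b^4 - 3*b^3 - 2*I*b^3 + 36*b^2 + 6*I*b^2 - 108*b - 72*I*b + 216*I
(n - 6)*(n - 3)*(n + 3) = n^3 - 6*n^2 - 9*n + 54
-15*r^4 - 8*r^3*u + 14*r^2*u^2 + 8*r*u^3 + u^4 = (-r + u)*(r + u)*(3*r + u)*(5*r + u)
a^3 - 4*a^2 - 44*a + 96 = (a - 8)*(a - 2)*(a + 6)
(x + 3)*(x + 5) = x^2 + 8*x + 15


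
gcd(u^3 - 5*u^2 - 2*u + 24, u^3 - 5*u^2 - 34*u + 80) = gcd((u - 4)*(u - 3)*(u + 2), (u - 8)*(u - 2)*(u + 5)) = 1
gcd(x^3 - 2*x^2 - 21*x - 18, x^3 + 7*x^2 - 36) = x + 3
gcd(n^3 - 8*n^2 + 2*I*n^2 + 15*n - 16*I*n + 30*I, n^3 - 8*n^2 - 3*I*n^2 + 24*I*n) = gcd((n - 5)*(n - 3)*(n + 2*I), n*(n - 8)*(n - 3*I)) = 1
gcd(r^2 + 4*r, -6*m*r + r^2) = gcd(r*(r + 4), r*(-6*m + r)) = r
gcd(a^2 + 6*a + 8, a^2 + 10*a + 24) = a + 4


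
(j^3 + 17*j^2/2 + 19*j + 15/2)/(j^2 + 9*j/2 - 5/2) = (2*j^2 + 7*j + 3)/(2*j - 1)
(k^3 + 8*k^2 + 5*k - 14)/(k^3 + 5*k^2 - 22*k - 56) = (k - 1)/(k - 4)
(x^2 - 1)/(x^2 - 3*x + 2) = (x + 1)/(x - 2)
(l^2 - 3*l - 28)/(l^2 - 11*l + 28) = (l + 4)/(l - 4)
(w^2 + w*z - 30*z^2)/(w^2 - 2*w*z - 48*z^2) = (-w + 5*z)/(-w + 8*z)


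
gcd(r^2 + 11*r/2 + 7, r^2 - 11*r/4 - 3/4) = 1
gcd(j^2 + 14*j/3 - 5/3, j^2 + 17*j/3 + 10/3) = j + 5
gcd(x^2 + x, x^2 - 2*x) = x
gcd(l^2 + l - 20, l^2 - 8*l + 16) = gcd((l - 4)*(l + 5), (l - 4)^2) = l - 4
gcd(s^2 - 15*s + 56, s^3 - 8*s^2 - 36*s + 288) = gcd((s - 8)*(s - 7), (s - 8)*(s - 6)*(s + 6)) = s - 8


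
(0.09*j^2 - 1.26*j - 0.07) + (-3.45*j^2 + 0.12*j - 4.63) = -3.36*j^2 - 1.14*j - 4.7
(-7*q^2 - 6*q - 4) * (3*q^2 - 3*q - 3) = -21*q^4 + 3*q^3 + 27*q^2 + 30*q + 12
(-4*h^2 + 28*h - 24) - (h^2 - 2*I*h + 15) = -5*h^2 + 28*h + 2*I*h - 39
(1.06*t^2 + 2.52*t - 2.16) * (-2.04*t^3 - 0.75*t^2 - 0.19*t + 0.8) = -2.1624*t^5 - 5.9358*t^4 + 2.315*t^3 + 1.9892*t^2 + 2.4264*t - 1.728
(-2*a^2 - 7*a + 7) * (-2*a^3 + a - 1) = 4*a^5 + 14*a^4 - 16*a^3 - 5*a^2 + 14*a - 7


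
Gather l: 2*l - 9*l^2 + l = -9*l^2 + 3*l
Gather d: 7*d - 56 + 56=7*d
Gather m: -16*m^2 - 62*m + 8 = -16*m^2 - 62*m + 8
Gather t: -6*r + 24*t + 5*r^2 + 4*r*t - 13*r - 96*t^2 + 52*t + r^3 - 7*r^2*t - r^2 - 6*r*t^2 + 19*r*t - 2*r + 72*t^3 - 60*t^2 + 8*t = r^3 + 4*r^2 - 21*r + 72*t^3 + t^2*(-6*r - 156) + t*(-7*r^2 + 23*r + 84)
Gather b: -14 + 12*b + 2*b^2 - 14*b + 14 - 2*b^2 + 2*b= 0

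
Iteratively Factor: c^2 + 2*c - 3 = (c + 3)*(c - 1)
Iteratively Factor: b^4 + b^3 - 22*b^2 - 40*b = (b)*(b^3 + b^2 - 22*b - 40) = b*(b + 2)*(b^2 - b - 20) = b*(b - 5)*(b + 2)*(b + 4)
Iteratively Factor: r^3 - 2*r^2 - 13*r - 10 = (r + 1)*(r^2 - 3*r - 10) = (r + 1)*(r + 2)*(r - 5)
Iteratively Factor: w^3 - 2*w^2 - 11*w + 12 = (w + 3)*(w^2 - 5*w + 4) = (w - 1)*(w + 3)*(w - 4)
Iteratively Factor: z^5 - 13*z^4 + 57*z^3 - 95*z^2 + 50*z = (z - 5)*(z^4 - 8*z^3 + 17*z^2 - 10*z) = (z - 5)^2*(z^3 - 3*z^2 + 2*z) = z*(z - 5)^2*(z^2 - 3*z + 2) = z*(z - 5)^2*(z - 1)*(z - 2)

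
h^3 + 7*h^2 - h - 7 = (h - 1)*(h + 1)*(h + 7)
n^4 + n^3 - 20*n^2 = n^2*(n - 4)*(n + 5)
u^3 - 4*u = u*(u - 2)*(u + 2)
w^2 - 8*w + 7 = (w - 7)*(w - 1)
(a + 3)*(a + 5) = a^2 + 8*a + 15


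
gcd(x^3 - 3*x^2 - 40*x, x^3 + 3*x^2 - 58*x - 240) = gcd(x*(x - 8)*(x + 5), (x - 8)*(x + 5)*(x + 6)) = x^2 - 3*x - 40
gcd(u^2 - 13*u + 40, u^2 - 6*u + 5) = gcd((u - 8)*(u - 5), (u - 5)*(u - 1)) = u - 5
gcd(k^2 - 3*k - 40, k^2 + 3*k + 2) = 1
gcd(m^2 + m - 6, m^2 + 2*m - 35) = 1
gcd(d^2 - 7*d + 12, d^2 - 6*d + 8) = d - 4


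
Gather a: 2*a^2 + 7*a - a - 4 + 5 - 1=2*a^2 + 6*a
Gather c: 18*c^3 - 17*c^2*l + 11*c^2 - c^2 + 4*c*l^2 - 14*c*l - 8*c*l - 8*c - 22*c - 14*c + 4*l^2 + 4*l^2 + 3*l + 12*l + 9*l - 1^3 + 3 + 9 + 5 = 18*c^3 + c^2*(10 - 17*l) + c*(4*l^2 - 22*l - 44) + 8*l^2 + 24*l + 16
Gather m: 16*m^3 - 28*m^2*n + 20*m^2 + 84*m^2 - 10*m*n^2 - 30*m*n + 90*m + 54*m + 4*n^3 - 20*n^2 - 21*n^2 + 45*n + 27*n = 16*m^3 + m^2*(104 - 28*n) + m*(-10*n^2 - 30*n + 144) + 4*n^3 - 41*n^2 + 72*n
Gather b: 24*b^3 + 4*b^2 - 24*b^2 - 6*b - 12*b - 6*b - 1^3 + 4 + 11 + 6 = 24*b^3 - 20*b^2 - 24*b + 20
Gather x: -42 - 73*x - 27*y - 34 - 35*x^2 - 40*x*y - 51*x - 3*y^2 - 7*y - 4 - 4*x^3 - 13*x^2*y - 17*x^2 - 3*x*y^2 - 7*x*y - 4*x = -4*x^3 + x^2*(-13*y - 52) + x*(-3*y^2 - 47*y - 128) - 3*y^2 - 34*y - 80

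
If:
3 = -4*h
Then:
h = -3/4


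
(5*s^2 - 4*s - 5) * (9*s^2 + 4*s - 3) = 45*s^4 - 16*s^3 - 76*s^2 - 8*s + 15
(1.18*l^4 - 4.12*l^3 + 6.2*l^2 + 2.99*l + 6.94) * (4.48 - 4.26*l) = -5.0268*l^5 + 22.8376*l^4 - 44.8696*l^3 + 15.0386*l^2 - 16.1692*l + 31.0912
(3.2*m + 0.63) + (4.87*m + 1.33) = 8.07*m + 1.96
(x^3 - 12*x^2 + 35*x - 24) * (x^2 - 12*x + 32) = x^5 - 24*x^4 + 211*x^3 - 828*x^2 + 1408*x - 768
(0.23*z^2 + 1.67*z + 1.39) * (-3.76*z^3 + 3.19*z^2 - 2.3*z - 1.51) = -0.8648*z^5 - 5.5455*z^4 - 0.4281*z^3 + 0.2458*z^2 - 5.7187*z - 2.0989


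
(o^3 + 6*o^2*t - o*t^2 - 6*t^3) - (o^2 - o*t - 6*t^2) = o^3 + 6*o^2*t - o^2 - o*t^2 + o*t - 6*t^3 + 6*t^2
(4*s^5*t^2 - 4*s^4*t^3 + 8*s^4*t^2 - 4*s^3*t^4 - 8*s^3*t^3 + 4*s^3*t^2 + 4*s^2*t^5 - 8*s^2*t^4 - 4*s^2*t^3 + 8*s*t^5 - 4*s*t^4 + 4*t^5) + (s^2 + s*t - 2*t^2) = 4*s^5*t^2 - 4*s^4*t^3 + 8*s^4*t^2 - 4*s^3*t^4 - 8*s^3*t^3 + 4*s^3*t^2 + 4*s^2*t^5 - 8*s^2*t^4 - 4*s^2*t^3 + s^2 + 8*s*t^5 - 4*s*t^4 + s*t + 4*t^5 - 2*t^2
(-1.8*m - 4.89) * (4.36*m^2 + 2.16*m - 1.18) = -7.848*m^3 - 25.2084*m^2 - 8.4384*m + 5.7702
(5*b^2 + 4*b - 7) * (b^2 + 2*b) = 5*b^4 + 14*b^3 + b^2 - 14*b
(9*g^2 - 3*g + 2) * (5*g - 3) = 45*g^3 - 42*g^2 + 19*g - 6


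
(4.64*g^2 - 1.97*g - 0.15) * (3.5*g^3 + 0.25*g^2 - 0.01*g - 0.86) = 16.24*g^5 - 5.735*g^4 - 1.0639*g^3 - 4.0082*g^2 + 1.6957*g + 0.129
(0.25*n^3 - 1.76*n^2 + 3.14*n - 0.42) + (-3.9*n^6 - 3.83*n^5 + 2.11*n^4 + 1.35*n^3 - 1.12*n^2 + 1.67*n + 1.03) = -3.9*n^6 - 3.83*n^5 + 2.11*n^4 + 1.6*n^3 - 2.88*n^2 + 4.81*n + 0.61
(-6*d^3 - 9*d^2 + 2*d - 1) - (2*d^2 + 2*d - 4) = -6*d^3 - 11*d^2 + 3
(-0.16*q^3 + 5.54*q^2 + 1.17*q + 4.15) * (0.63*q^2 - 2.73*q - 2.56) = -0.1008*q^5 + 3.927*q^4 - 13.9775*q^3 - 14.762*q^2 - 14.3247*q - 10.624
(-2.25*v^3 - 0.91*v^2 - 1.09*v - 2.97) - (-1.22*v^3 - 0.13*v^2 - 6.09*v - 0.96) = -1.03*v^3 - 0.78*v^2 + 5.0*v - 2.01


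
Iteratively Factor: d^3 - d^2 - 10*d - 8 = (d + 1)*(d^2 - 2*d - 8) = (d - 4)*(d + 1)*(d + 2)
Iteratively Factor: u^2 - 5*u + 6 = (u - 3)*(u - 2)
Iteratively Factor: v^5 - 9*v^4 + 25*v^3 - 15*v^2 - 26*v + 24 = (v - 4)*(v^4 - 5*v^3 + 5*v^2 + 5*v - 6) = (v - 4)*(v + 1)*(v^3 - 6*v^2 + 11*v - 6) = (v - 4)*(v - 1)*(v + 1)*(v^2 - 5*v + 6) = (v - 4)*(v - 3)*(v - 1)*(v + 1)*(v - 2)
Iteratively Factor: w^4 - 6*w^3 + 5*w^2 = (w)*(w^3 - 6*w^2 + 5*w) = w^2*(w^2 - 6*w + 5) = w^2*(w - 5)*(w - 1)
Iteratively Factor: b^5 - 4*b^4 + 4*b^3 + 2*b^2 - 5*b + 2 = (b - 1)*(b^4 - 3*b^3 + b^2 + 3*b - 2) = (b - 1)^2*(b^3 - 2*b^2 - b + 2) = (b - 1)^2*(b + 1)*(b^2 - 3*b + 2) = (b - 1)^3*(b + 1)*(b - 2)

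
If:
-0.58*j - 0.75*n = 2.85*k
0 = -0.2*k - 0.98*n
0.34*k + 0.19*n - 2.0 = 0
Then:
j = -30.87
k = 6.64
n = -1.36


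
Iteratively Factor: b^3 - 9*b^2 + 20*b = (b - 4)*(b^2 - 5*b) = b*(b - 4)*(b - 5)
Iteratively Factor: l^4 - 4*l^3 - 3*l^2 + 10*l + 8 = (l - 2)*(l^3 - 2*l^2 - 7*l - 4) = (l - 2)*(l + 1)*(l^2 - 3*l - 4) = (l - 4)*(l - 2)*(l + 1)*(l + 1)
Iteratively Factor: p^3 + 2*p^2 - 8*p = (p - 2)*(p^2 + 4*p) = p*(p - 2)*(p + 4)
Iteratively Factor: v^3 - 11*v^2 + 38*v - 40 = (v - 4)*(v^2 - 7*v + 10) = (v - 4)*(v - 2)*(v - 5)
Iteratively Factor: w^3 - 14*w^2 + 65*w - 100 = (w - 5)*(w^2 - 9*w + 20) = (w - 5)*(w - 4)*(w - 5)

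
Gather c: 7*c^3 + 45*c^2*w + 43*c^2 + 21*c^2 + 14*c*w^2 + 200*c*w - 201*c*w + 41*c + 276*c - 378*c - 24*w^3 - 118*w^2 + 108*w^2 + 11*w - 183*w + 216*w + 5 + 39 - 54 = 7*c^3 + c^2*(45*w + 64) + c*(14*w^2 - w - 61) - 24*w^3 - 10*w^2 + 44*w - 10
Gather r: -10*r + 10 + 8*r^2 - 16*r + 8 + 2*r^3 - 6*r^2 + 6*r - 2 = 2*r^3 + 2*r^2 - 20*r + 16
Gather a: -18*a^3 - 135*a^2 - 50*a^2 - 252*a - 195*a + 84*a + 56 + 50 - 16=-18*a^3 - 185*a^2 - 363*a + 90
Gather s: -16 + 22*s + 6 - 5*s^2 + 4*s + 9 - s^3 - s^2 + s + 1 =-s^3 - 6*s^2 + 27*s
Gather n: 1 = 1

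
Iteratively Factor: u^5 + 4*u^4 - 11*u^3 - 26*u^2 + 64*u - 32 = (u - 1)*(u^4 + 5*u^3 - 6*u^2 - 32*u + 32) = (u - 2)*(u - 1)*(u^3 + 7*u^2 + 8*u - 16) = (u - 2)*(u - 1)*(u + 4)*(u^2 + 3*u - 4) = (u - 2)*(u - 1)*(u + 4)^2*(u - 1)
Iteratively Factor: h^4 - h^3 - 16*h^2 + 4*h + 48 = (h + 2)*(h^3 - 3*h^2 - 10*h + 24) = (h - 2)*(h + 2)*(h^2 - h - 12) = (h - 4)*(h - 2)*(h + 2)*(h + 3)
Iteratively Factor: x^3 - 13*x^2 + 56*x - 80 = (x - 4)*(x^2 - 9*x + 20) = (x - 5)*(x - 4)*(x - 4)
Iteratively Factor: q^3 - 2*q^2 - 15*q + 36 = (q + 4)*(q^2 - 6*q + 9) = (q - 3)*(q + 4)*(q - 3)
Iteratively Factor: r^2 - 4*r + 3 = (r - 1)*(r - 3)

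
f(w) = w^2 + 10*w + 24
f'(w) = 2*w + 10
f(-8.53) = 11.46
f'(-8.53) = -7.06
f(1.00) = 35.00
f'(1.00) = 12.00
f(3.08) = 64.29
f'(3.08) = 16.16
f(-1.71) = 9.82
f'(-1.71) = 6.58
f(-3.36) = 1.69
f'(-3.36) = 3.28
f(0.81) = 32.76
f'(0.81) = 11.62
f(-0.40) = 20.16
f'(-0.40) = 9.20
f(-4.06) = -0.12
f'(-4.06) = 1.88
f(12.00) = 288.00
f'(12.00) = 34.00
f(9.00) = 195.00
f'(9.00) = 28.00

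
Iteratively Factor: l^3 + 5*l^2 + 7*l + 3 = (l + 3)*(l^2 + 2*l + 1) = (l + 1)*(l + 3)*(l + 1)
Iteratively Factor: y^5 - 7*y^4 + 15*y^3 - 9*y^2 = (y - 3)*(y^4 - 4*y^3 + 3*y^2) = (y - 3)*(y - 1)*(y^3 - 3*y^2) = y*(y - 3)*(y - 1)*(y^2 - 3*y) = y*(y - 3)^2*(y - 1)*(y)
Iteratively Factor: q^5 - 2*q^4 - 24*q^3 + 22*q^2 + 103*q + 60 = (q + 4)*(q^4 - 6*q^3 + 22*q + 15) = (q - 5)*(q + 4)*(q^3 - q^2 - 5*q - 3) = (q - 5)*(q - 3)*(q + 4)*(q^2 + 2*q + 1) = (q - 5)*(q - 3)*(q + 1)*(q + 4)*(q + 1)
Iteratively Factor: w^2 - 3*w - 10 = (w + 2)*(w - 5)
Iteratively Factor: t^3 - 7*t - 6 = (t + 2)*(t^2 - 2*t - 3) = (t + 1)*(t + 2)*(t - 3)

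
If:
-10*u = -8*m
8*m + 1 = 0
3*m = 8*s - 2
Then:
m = -1/8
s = 13/64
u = -1/10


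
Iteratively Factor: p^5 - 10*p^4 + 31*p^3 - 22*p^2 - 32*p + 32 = (p + 1)*(p^4 - 11*p^3 + 42*p^2 - 64*p + 32) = (p - 1)*(p + 1)*(p^3 - 10*p^2 + 32*p - 32) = (p - 2)*(p - 1)*(p + 1)*(p^2 - 8*p + 16) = (p - 4)*(p - 2)*(p - 1)*(p + 1)*(p - 4)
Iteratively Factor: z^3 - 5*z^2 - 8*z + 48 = (z + 3)*(z^2 - 8*z + 16) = (z - 4)*(z + 3)*(z - 4)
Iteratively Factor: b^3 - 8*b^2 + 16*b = (b)*(b^2 - 8*b + 16) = b*(b - 4)*(b - 4)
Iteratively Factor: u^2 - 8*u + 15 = (u - 3)*(u - 5)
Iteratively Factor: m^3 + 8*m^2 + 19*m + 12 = (m + 1)*(m^2 + 7*m + 12) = (m + 1)*(m + 4)*(m + 3)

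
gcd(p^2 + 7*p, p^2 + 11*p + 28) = p + 7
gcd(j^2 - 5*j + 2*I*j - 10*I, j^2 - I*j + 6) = j + 2*I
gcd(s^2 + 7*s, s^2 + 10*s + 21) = s + 7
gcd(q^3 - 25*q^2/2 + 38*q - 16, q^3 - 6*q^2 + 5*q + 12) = q - 4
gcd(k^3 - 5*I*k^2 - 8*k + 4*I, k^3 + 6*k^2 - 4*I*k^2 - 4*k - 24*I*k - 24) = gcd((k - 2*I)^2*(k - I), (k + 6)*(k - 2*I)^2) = k^2 - 4*I*k - 4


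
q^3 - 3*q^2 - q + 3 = (q - 3)*(q - 1)*(q + 1)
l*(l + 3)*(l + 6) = l^3 + 9*l^2 + 18*l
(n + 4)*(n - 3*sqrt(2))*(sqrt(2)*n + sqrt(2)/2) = sqrt(2)*n^3 - 6*n^2 + 9*sqrt(2)*n^2/2 - 27*n + 2*sqrt(2)*n - 12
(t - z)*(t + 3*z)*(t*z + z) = t^3*z + 2*t^2*z^2 + t^2*z - 3*t*z^3 + 2*t*z^2 - 3*z^3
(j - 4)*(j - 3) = j^2 - 7*j + 12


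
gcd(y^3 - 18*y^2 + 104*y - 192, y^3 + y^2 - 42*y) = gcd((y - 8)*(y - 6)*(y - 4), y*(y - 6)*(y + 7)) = y - 6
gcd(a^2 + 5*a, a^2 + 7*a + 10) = a + 5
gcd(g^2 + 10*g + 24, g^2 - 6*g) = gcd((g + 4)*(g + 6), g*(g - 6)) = 1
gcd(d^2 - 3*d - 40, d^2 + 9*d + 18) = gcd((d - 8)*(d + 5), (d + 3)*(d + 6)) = 1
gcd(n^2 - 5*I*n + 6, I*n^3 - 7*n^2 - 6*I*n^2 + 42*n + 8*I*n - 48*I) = 1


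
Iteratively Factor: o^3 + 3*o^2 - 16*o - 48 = (o + 4)*(o^2 - o - 12) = (o + 3)*(o + 4)*(o - 4)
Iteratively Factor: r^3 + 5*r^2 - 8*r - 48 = (r - 3)*(r^2 + 8*r + 16) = (r - 3)*(r + 4)*(r + 4)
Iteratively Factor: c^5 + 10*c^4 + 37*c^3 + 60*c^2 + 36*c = (c + 3)*(c^4 + 7*c^3 + 16*c^2 + 12*c) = (c + 2)*(c + 3)*(c^3 + 5*c^2 + 6*c) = (c + 2)^2*(c + 3)*(c^2 + 3*c) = c*(c + 2)^2*(c + 3)*(c + 3)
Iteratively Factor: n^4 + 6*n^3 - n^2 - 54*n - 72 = (n + 2)*(n^3 + 4*n^2 - 9*n - 36) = (n - 3)*(n + 2)*(n^2 + 7*n + 12) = (n - 3)*(n + 2)*(n + 3)*(n + 4)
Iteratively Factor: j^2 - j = (j)*(j - 1)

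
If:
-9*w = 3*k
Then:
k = -3*w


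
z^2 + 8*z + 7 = (z + 1)*(z + 7)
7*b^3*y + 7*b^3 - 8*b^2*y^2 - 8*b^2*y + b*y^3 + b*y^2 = (-7*b + y)*(-b + y)*(b*y + b)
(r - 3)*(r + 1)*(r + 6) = r^3 + 4*r^2 - 15*r - 18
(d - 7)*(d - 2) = d^2 - 9*d + 14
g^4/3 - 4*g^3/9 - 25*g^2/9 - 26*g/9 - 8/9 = (g/3 + 1/3)*(g - 4)*(g + 2/3)*(g + 1)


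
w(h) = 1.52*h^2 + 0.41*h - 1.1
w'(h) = 3.04*h + 0.41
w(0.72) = -0.02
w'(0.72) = 2.60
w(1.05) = 1.01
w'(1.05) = 3.60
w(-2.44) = 6.95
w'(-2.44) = -7.01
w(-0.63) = -0.76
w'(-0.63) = -1.51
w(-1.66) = 2.41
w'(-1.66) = -4.64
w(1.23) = 1.70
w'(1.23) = 4.15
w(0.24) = -0.91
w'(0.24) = 1.14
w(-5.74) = 46.63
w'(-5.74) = -17.04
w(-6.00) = 51.16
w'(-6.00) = -17.83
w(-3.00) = 11.35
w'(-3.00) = -8.71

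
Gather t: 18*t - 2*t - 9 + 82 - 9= 16*t + 64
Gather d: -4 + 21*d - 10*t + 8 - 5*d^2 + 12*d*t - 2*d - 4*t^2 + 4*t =-5*d^2 + d*(12*t + 19) - 4*t^2 - 6*t + 4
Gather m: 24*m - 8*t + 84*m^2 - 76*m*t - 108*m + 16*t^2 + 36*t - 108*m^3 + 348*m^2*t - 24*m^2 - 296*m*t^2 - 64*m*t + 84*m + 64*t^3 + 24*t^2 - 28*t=-108*m^3 + m^2*(348*t + 60) + m*(-296*t^2 - 140*t) + 64*t^3 + 40*t^2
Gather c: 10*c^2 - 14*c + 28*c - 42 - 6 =10*c^2 + 14*c - 48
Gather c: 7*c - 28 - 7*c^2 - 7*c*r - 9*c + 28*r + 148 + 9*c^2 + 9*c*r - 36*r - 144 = 2*c^2 + c*(2*r - 2) - 8*r - 24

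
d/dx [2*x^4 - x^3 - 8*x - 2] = 8*x^3 - 3*x^2 - 8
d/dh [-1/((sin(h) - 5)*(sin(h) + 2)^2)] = (3*sin(h) - 8)*cos(h)/((sin(h) - 5)^2*(sin(h) + 2)^3)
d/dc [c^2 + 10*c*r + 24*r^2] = 2*c + 10*r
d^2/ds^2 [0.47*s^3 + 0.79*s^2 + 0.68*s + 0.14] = 2.82*s + 1.58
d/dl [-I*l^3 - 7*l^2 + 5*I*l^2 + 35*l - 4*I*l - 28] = -3*I*l^2 - l*(14 - 10*I) + 35 - 4*I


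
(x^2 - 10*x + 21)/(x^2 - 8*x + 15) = (x - 7)/(x - 5)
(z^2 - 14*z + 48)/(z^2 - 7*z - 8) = (z - 6)/(z + 1)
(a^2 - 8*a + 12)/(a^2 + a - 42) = (a - 2)/(a + 7)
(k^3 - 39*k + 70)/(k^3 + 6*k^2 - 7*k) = (k^2 - 7*k + 10)/(k*(k - 1))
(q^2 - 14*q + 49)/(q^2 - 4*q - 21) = (q - 7)/(q + 3)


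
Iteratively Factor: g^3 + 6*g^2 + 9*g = (g)*(g^2 + 6*g + 9) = g*(g + 3)*(g + 3)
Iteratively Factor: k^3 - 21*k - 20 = (k + 1)*(k^2 - k - 20) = (k + 1)*(k + 4)*(k - 5)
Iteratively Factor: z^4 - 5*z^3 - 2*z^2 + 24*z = (z)*(z^3 - 5*z^2 - 2*z + 24) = z*(z + 2)*(z^2 - 7*z + 12) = z*(z - 3)*(z + 2)*(z - 4)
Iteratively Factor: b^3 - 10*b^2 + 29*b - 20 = (b - 5)*(b^2 - 5*b + 4) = (b - 5)*(b - 4)*(b - 1)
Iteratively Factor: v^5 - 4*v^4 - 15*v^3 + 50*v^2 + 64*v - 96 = (v - 4)*(v^4 - 15*v^2 - 10*v + 24) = (v - 4)*(v - 1)*(v^3 + v^2 - 14*v - 24) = (v - 4)*(v - 1)*(v + 3)*(v^2 - 2*v - 8) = (v - 4)*(v - 1)*(v + 2)*(v + 3)*(v - 4)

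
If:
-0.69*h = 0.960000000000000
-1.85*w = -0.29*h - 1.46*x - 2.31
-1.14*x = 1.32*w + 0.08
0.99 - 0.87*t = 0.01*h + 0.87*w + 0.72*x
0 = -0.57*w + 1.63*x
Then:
No Solution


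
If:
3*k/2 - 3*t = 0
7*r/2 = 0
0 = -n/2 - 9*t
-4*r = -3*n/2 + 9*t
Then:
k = 0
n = 0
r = 0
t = 0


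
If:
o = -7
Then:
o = -7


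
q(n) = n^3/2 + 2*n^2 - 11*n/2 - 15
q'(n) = 3*n^2/2 + 4*n - 11/2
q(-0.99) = -8.08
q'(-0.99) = -7.99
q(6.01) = 132.73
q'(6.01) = 72.72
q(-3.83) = 7.31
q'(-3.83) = 1.18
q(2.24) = -11.67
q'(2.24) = 10.99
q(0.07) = -15.38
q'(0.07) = -5.21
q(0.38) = -16.77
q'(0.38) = -3.76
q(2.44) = -9.25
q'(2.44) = 13.19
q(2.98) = -0.40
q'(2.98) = 19.74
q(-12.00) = -525.00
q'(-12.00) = 162.50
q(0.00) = -15.00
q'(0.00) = -5.50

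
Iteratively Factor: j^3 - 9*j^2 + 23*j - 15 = (j - 5)*(j^2 - 4*j + 3) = (j - 5)*(j - 3)*(j - 1)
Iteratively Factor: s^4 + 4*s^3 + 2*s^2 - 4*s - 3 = (s - 1)*(s^3 + 5*s^2 + 7*s + 3) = (s - 1)*(s + 3)*(s^2 + 2*s + 1) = (s - 1)*(s + 1)*(s + 3)*(s + 1)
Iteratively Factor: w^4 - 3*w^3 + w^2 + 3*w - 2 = (w + 1)*(w^3 - 4*w^2 + 5*w - 2) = (w - 2)*(w + 1)*(w^2 - 2*w + 1) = (w - 2)*(w - 1)*(w + 1)*(w - 1)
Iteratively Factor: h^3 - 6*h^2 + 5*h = (h - 1)*(h^2 - 5*h) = (h - 5)*(h - 1)*(h)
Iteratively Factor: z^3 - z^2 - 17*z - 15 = (z + 1)*(z^2 - 2*z - 15) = (z - 5)*(z + 1)*(z + 3)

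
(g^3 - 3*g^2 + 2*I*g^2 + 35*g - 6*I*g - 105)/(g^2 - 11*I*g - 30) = (g^2 + g*(-3 + 7*I) - 21*I)/(g - 6*I)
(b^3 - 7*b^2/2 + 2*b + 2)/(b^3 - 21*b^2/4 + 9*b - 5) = 2*(2*b + 1)/(4*b - 5)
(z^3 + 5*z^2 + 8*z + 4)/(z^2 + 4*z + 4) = z + 1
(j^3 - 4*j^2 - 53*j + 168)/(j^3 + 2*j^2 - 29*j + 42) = (j - 8)/(j - 2)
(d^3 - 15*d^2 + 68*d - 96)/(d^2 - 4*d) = d - 11 + 24/d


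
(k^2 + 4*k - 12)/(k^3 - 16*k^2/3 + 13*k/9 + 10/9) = 9*(k^2 + 4*k - 12)/(9*k^3 - 48*k^2 + 13*k + 10)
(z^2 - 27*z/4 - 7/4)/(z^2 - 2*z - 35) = (z + 1/4)/(z + 5)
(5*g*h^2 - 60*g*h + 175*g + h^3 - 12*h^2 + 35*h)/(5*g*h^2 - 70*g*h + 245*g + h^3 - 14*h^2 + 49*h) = (h - 5)/(h - 7)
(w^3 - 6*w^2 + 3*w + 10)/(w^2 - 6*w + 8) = (w^2 - 4*w - 5)/(w - 4)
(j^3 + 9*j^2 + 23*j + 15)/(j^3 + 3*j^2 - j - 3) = (j + 5)/(j - 1)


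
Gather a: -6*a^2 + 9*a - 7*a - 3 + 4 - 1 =-6*a^2 + 2*a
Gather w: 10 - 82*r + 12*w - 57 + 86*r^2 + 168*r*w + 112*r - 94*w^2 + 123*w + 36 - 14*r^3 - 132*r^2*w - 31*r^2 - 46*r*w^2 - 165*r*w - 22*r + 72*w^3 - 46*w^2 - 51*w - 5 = -14*r^3 + 55*r^2 + 8*r + 72*w^3 + w^2*(-46*r - 140) + w*(-132*r^2 + 3*r + 84) - 16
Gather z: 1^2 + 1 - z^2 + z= -z^2 + z + 2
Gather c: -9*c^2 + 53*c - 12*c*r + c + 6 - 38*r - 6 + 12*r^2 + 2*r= -9*c^2 + c*(54 - 12*r) + 12*r^2 - 36*r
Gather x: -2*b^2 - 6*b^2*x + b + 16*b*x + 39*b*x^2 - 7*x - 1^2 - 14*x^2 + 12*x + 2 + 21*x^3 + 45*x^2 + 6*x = -2*b^2 + b + 21*x^3 + x^2*(39*b + 31) + x*(-6*b^2 + 16*b + 11) + 1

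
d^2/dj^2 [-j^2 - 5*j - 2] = -2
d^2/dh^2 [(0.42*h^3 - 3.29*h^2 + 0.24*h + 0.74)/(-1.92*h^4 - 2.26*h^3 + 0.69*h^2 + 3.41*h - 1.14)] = (-3.096576*h^9 + 72.769536*h^8 + 71.7004800000001*h^7 - 68.703488*h^6 + 159.348456*h^5 - 42.605892*h^4 - 100.157862*h^3 + 84.283728*h^2 - 3.415356*h - 11.68834)/(7.077888*h^12 + 24.993792*h^11 + 21.788928*h^10 - 44.132984*h^9 - 84.00294*h^8 + 7.762746*h^7 + 106.961031*h^6 + 18.518871*h^5 - 67.669353*h^4 - 14.746697*h^3 + 37.07793*h^2 - 13.294908*h + 1.481544)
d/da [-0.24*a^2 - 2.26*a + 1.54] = -0.48*a - 2.26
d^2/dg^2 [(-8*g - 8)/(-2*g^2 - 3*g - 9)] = 16*((g + 1)*(4*g + 3)^2 - (6*g + 5)*(2*g^2 + 3*g + 9))/(2*g^2 + 3*g + 9)^3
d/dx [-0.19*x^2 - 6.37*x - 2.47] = -0.38*x - 6.37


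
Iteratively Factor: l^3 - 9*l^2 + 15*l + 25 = (l - 5)*(l^2 - 4*l - 5) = (l - 5)*(l + 1)*(l - 5)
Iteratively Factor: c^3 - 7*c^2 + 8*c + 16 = (c - 4)*(c^2 - 3*c - 4) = (c - 4)^2*(c + 1)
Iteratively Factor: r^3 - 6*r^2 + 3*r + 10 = (r - 2)*(r^2 - 4*r - 5) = (r - 5)*(r - 2)*(r + 1)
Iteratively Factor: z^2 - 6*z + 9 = (z - 3)*(z - 3)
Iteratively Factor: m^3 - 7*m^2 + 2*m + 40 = (m - 4)*(m^2 - 3*m - 10) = (m - 4)*(m + 2)*(m - 5)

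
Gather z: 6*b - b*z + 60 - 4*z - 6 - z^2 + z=6*b - z^2 + z*(-b - 3) + 54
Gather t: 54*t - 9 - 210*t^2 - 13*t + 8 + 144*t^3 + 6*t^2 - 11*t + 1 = 144*t^3 - 204*t^2 + 30*t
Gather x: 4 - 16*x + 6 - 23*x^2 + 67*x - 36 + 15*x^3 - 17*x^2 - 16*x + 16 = 15*x^3 - 40*x^2 + 35*x - 10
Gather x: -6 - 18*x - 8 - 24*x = -42*x - 14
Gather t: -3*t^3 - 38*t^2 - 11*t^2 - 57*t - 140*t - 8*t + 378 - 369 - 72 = -3*t^3 - 49*t^2 - 205*t - 63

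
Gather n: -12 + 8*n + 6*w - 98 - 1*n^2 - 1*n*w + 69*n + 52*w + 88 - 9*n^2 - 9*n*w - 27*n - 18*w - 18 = -10*n^2 + n*(50 - 10*w) + 40*w - 40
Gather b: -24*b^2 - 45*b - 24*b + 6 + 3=-24*b^2 - 69*b + 9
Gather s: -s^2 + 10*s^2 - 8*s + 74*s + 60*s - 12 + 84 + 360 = 9*s^2 + 126*s + 432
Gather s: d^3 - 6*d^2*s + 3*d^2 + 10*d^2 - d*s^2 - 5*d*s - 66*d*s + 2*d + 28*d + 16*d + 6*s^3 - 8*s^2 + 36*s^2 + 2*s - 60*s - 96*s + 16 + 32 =d^3 + 13*d^2 + 46*d + 6*s^3 + s^2*(28 - d) + s*(-6*d^2 - 71*d - 154) + 48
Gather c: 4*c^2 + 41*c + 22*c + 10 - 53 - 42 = 4*c^2 + 63*c - 85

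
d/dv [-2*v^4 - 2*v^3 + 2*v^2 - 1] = 2*v*(-4*v^2 - 3*v + 2)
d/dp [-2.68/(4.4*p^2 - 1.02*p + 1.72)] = (23.584*p - 2.7336)/(4.4*p^2 - 1.02*p + 1.72)^2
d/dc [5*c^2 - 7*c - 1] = 10*c - 7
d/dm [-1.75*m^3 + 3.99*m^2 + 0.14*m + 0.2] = -5.25*m^2 + 7.98*m + 0.14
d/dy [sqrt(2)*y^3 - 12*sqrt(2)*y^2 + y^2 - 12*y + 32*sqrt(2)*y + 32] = 3*sqrt(2)*y^2 - 24*sqrt(2)*y + 2*y - 12 + 32*sqrt(2)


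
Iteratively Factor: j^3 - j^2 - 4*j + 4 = (j + 2)*(j^2 - 3*j + 2) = (j - 1)*(j + 2)*(j - 2)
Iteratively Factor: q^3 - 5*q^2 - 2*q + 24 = (q - 4)*(q^2 - q - 6) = (q - 4)*(q + 2)*(q - 3)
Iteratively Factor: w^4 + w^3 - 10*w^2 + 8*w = (w - 2)*(w^3 + 3*w^2 - 4*w) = w*(w - 2)*(w^2 + 3*w - 4) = w*(w - 2)*(w - 1)*(w + 4)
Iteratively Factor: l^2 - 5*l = (l - 5)*(l)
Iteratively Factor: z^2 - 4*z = (z - 4)*(z)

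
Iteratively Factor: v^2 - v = (v)*(v - 1)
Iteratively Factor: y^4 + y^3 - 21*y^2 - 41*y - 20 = (y - 5)*(y^3 + 6*y^2 + 9*y + 4) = (y - 5)*(y + 1)*(y^2 + 5*y + 4) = (y - 5)*(y + 1)^2*(y + 4)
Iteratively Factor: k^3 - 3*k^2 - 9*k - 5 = (k + 1)*(k^2 - 4*k - 5) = (k + 1)^2*(k - 5)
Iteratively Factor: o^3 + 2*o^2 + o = (o + 1)*(o^2 + o) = o*(o + 1)*(o + 1)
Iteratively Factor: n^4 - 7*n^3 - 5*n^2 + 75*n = (n)*(n^3 - 7*n^2 - 5*n + 75) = n*(n - 5)*(n^2 - 2*n - 15) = n*(n - 5)*(n + 3)*(n - 5)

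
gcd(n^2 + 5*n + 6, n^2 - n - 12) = n + 3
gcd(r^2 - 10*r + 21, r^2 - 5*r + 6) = r - 3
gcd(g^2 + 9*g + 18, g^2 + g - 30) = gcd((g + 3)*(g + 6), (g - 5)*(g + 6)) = g + 6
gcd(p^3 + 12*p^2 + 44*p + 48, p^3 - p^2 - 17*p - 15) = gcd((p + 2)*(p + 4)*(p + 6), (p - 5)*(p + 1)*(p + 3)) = 1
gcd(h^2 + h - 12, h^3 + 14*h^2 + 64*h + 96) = h + 4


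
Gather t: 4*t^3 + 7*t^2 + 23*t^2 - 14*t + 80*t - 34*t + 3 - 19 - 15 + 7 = 4*t^3 + 30*t^2 + 32*t - 24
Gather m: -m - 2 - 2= -m - 4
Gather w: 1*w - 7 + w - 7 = 2*w - 14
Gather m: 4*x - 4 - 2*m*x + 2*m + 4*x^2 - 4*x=m*(2 - 2*x) + 4*x^2 - 4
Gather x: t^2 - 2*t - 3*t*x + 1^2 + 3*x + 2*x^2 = t^2 - 2*t + 2*x^2 + x*(3 - 3*t) + 1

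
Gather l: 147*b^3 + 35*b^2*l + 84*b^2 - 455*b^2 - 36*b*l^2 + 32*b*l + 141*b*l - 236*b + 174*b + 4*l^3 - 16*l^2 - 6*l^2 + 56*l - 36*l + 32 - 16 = 147*b^3 - 371*b^2 - 62*b + 4*l^3 + l^2*(-36*b - 22) + l*(35*b^2 + 173*b + 20) + 16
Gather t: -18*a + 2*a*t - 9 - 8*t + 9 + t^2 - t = -18*a + t^2 + t*(2*a - 9)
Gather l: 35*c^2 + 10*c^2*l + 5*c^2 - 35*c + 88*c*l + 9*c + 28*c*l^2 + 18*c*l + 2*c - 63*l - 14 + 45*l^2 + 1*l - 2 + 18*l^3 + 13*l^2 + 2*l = 40*c^2 - 24*c + 18*l^3 + l^2*(28*c + 58) + l*(10*c^2 + 106*c - 60) - 16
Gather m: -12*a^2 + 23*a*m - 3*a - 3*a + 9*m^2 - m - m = -12*a^2 - 6*a + 9*m^2 + m*(23*a - 2)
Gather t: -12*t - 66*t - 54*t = -132*t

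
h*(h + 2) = h^2 + 2*h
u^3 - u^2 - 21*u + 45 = (u - 3)^2*(u + 5)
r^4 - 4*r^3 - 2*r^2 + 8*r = r*(r - 4)*(r - sqrt(2))*(r + sqrt(2))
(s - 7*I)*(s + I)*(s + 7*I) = s^3 + I*s^2 + 49*s + 49*I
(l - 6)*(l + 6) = l^2 - 36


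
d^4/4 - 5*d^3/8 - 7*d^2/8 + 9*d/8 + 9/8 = (d/2 + 1/2)^2*(d - 3)*(d - 3/2)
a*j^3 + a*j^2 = j^2*(a*j + a)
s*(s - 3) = s^2 - 3*s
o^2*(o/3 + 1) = o^3/3 + o^2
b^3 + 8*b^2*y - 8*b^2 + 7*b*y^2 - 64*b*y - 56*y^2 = (b - 8)*(b + y)*(b + 7*y)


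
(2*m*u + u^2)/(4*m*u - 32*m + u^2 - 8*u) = u*(2*m + u)/(4*m*u - 32*m + u^2 - 8*u)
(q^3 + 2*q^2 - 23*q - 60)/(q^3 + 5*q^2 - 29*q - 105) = (q + 4)/(q + 7)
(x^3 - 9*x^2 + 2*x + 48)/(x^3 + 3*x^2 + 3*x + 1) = (x^3 - 9*x^2 + 2*x + 48)/(x^3 + 3*x^2 + 3*x + 1)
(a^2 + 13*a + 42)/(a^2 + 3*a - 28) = (a + 6)/(a - 4)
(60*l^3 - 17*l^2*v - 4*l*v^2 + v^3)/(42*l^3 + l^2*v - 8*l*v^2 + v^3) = (-20*l^2 - l*v + v^2)/(-14*l^2 - 5*l*v + v^2)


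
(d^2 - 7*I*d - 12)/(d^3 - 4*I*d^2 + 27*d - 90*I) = (d - 4*I)/(d^2 - I*d + 30)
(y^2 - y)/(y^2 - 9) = y*(y - 1)/(y^2 - 9)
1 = 1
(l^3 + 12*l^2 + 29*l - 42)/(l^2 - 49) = (l^2 + 5*l - 6)/(l - 7)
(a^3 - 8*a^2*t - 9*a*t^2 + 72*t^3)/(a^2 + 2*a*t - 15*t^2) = (a^2 - 5*a*t - 24*t^2)/(a + 5*t)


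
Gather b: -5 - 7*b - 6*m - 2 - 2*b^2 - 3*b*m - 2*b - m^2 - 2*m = -2*b^2 + b*(-3*m - 9) - m^2 - 8*m - 7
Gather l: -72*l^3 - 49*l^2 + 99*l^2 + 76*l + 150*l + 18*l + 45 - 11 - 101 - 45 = -72*l^3 + 50*l^2 + 244*l - 112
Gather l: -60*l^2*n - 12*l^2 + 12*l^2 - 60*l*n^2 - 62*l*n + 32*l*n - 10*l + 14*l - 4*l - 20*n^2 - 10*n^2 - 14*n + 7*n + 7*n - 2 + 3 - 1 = -60*l^2*n + l*(-60*n^2 - 30*n) - 30*n^2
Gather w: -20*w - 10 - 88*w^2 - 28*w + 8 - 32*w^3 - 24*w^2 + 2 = -32*w^3 - 112*w^2 - 48*w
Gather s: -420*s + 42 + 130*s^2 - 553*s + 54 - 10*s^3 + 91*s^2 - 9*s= -10*s^3 + 221*s^2 - 982*s + 96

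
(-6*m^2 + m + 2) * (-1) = 6*m^2 - m - 2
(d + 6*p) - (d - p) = 7*p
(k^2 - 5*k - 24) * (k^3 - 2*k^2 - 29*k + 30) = k^5 - 7*k^4 - 43*k^3 + 223*k^2 + 546*k - 720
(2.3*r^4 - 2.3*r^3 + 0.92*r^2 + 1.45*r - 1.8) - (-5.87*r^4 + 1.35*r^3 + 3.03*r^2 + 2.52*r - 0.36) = 8.17*r^4 - 3.65*r^3 - 2.11*r^2 - 1.07*r - 1.44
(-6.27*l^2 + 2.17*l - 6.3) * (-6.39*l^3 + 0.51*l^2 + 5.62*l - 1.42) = 40.0653*l^5 - 17.064*l^4 + 6.12629999999999*l^3 + 17.8858*l^2 - 38.4874*l + 8.946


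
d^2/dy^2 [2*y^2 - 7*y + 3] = 4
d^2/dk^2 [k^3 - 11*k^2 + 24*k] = 6*k - 22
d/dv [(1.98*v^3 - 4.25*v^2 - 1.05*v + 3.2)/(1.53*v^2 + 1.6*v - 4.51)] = (3.0294*v^4 + 6.336*v^3 - 31.9829*v^2 + 28.543*v - 0.384500000000001)/(2.3409*v^4 + 4.896*v^3 - 11.2406*v^2 - 14.432*v + 20.3401)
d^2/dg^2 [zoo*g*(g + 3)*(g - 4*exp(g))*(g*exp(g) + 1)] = zoo*(g^4*exp(g) + g^3*exp(2*g) + g^3*exp(g) + g^2*exp(2*g) + g^2*exp(g) + g*exp(2*g) + g*exp(g) + g + exp(2*g) + exp(g) + 1)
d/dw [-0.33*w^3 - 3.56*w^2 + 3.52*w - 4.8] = -0.99*w^2 - 7.12*w + 3.52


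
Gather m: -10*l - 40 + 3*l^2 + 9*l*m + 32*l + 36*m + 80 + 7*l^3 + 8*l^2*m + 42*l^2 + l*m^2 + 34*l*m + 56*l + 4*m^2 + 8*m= 7*l^3 + 45*l^2 + 78*l + m^2*(l + 4) + m*(8*l^2 + 43*l + 44) + 40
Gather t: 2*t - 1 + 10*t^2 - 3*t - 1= 10*t^2 - t - 2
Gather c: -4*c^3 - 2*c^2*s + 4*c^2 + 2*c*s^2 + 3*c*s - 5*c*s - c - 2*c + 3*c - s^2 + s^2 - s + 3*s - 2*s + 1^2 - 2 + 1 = -4*c^3 + c^2*(4 - 2*s) + c*(2*s^2 - 2*s)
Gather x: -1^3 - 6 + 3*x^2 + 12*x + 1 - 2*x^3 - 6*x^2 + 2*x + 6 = -2*x^3 - 3*x^2 + 14*x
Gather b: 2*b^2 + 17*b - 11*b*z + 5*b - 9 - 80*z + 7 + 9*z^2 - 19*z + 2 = 2*b^2 + b*(22 - 11*z) + 9*z^2 - 99*z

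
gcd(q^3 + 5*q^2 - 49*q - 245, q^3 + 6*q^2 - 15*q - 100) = q + 5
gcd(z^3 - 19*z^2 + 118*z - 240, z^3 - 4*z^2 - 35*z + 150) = z - 5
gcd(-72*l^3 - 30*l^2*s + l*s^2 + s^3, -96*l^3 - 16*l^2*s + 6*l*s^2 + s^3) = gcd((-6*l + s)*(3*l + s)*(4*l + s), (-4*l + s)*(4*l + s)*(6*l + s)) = 4*l + s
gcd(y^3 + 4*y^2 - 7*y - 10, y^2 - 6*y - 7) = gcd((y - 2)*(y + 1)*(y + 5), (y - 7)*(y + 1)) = y + 1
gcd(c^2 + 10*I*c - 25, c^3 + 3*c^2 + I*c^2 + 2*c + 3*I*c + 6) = 1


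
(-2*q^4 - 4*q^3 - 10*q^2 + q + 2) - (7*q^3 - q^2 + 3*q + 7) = -2*q^4 - 11*q^3 - 9*q^2 - 2*q - 5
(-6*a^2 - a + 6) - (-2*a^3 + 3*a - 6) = 2*a^3 - 6*a^2 - 4*a + 12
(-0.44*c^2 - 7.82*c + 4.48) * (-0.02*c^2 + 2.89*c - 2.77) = 0.0088*c^4 - 1.1152*c^3 - 21.4706*c^2 + 34.6086*c - 12.4096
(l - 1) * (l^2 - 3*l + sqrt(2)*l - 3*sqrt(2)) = l^3 - 4*l^2 + sqrt(2)*l^2 - 4*sqrt(2)*l + 3*l + 3*sqrt(2)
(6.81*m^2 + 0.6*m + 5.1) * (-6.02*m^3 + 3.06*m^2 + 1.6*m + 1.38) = -40.9962*m^5 + 17.2266*m^4 - 17.97*m^3 + 25.9638*m^2 + 8.988*m + 7.038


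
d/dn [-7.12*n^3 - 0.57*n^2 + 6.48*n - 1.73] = -21.36*n^2 - 1.14*n + 6.48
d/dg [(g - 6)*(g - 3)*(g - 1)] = 3*g^2 - 20*g + 27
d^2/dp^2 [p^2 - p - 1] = 2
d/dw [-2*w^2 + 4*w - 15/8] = 4 - 4*w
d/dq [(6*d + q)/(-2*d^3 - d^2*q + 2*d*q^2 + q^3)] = (-2*d^3 - d^2*q + 2*d*q^2 + q^3 - (6*d + q)*(-d^2 + 4*d*q + 3*q^2))/(2*d^3 + d^2*q - 2*d*q^2 - q^3)^2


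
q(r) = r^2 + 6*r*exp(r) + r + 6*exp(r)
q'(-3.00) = -5.30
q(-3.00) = 5.40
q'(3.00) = 609.57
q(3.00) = 494.05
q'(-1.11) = 0.54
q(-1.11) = -0.10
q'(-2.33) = -3.85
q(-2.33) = 2.32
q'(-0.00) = 13.00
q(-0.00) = 6.00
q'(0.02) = 13.40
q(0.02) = 6.26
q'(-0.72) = 3.30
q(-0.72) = 0.62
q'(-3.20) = -5.69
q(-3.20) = 6.50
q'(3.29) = 859.57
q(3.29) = 705.05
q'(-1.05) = 0.89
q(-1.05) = -0.05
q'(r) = 6*r*exp(r) + 2*r + 12*exp(r) + 1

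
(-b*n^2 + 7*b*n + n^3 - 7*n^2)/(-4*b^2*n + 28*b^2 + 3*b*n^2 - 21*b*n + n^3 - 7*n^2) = n/(4*b + n)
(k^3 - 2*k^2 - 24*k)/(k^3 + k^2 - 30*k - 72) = k/(k + 3)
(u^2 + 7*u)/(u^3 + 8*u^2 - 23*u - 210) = u/(u^2 + u - 30)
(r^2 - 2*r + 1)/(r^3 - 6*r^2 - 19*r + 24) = (r - 1)/(r^2 - 5*r - 24)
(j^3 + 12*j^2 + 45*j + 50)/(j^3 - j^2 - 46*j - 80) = (j + 5)/(j - 8)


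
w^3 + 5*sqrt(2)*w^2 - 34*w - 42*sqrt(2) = (w - 3*sqrt(2))*(w + sqrt(2))*(w + 7*sqrt(2))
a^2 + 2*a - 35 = (a - 5)*(a + 7)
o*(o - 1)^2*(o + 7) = o^4 + 5*o^3 - 13*o^2 + 7*o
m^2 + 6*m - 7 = (m - 1)*(m + 7)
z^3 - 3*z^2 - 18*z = z*(z - 6)*(z + 3)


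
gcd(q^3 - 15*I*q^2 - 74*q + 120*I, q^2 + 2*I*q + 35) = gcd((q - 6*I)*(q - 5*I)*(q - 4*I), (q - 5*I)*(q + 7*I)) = q - 5*I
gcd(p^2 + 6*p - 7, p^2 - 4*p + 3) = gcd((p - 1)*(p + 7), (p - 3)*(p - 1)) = p - 1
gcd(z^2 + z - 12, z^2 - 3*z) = z - 3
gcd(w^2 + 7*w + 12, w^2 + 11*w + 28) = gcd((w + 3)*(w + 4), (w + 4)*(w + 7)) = w + 4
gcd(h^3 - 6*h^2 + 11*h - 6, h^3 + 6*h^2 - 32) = h - 2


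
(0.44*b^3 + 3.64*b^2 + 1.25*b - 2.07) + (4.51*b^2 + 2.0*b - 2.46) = 0.44*b^3 + 8.15*b^2 + 3.25*b - 4.53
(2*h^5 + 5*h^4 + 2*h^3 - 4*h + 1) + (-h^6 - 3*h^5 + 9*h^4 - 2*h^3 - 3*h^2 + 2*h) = -h^6 - h^5 + 14*h^4 - 3*h^2 - 2*h + 1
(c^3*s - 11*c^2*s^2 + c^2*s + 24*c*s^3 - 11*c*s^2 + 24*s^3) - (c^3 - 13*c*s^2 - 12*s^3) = c^3*s - c^3 - 11*c^2*s^2 + c^2*s + 24*c*s^3 + 2*c*s^2 + 36*s^3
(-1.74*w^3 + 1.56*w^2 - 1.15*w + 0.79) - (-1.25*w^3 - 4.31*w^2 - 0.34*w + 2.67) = -0.49*w^3 + 5.87*w^2 - 0.81*w - 1.88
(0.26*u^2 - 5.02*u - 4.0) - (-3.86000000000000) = 0.26*u^2 - 5.02*u - 0.14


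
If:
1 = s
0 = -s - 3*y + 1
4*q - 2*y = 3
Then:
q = 3/4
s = 1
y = 0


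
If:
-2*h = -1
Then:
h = 1/2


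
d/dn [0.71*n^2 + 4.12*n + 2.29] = 1.42*n + 4.12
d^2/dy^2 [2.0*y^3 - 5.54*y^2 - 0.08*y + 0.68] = 12.0*y - 11.08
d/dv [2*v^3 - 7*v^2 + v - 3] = 6*v^2 - 14*v + 1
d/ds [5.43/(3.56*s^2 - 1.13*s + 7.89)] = (6.1359 - 38.6616*s)/(3.56*s^2 - 1.13*s + 7.89)^2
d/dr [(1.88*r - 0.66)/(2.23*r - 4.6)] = (33.01052 - 16.002926*r)/(2.23*r - 4.6)^3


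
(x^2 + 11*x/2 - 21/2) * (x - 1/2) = x^3 + 5*x^2 - 53*x/4 + 21/4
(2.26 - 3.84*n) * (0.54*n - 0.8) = -2.0736*n^2 + 4.2924*n - 1.808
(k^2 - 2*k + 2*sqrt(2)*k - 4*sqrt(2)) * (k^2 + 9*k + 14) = k^4 + 2*sqrt(2)*k^3 + 7*k^3 - 4*k^2 + 14*sqrt(2)*k^2 - 28*k - 8*sqrt(2)*k - 56*sqrt(2)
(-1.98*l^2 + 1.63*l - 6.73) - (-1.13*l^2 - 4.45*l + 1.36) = -0.85*l^2 + 6.08*l - 8.09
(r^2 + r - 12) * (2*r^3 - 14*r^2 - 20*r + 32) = 2*r^5 - 12*r^4 - 58*r^3 + 180*r^2 + 272*r - 384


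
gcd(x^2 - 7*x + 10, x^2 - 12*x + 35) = x - 5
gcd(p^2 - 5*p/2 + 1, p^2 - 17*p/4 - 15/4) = 1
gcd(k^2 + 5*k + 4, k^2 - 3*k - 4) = k + 1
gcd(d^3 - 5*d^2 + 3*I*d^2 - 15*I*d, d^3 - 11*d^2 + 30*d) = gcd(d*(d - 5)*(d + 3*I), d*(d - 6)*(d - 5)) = d^2 - 5*d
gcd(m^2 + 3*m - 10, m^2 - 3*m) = 1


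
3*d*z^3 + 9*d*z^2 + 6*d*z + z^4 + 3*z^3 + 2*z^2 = z*(3*d + z)*(z + 1)*(z + 2)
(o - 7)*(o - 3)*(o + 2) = o^3 - 8*o^2 + o + 42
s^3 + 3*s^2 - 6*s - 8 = (s - 2)*(s + 1)*(s + 4)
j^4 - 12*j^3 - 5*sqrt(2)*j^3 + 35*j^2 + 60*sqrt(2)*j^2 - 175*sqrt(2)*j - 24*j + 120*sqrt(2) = (j - 8)*(j - 3)*(j - 1)*(j - 5*sqrt(2))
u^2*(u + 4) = u^3 + 4*u^2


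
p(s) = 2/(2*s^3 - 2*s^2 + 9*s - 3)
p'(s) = 2*(-6*s^2 + 4*s - 9)/(2*s^3 - 2*s^2 + 9*s - 3)^2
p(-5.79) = -0.00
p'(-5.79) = -0.00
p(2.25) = 0.07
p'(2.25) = -0.07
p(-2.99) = -0.02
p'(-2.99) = -0.01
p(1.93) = 0.09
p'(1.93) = -0.10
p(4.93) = 0.01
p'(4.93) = -0.01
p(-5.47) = -0.00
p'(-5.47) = -0.00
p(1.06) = 0.30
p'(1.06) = -0.52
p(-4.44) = -0.01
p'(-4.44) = -0.00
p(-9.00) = 0.00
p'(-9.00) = 0.00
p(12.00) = 0.00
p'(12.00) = 0.00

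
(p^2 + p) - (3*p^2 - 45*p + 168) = -2*p^2 + 46*p - 168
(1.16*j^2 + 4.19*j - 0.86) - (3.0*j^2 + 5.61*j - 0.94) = -1.84*j^2 - 1.42*j + 0.08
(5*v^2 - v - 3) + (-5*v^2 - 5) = -v - 8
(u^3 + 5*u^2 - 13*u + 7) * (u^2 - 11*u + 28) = u^5 - 6*u^4 - 40*u^3 + 290*u^2 - 441*u + 196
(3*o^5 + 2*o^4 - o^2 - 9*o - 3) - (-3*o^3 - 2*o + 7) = 3*o^5 + 2*o^4 + 3*o^3 - o^2 - 7*o - 10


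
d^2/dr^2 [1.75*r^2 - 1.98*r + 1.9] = 3.50000000000000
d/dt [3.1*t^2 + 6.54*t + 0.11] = 6.2*t + 6.54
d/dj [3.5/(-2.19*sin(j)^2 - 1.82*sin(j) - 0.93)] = (15.33*sin(j) + 6.37)*cos(j)/(2.19*sin(j)^2 + 1.82*sin(j) + 0.93)^2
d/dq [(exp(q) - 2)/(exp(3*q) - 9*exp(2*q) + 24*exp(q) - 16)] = (-2*exp(2*q) + 7*exp(q) - 8)*exp(q)/(exp(5*q) - 14*exp(4*q) + 73*exp(3*q) - 172*exp(2*q) + 176*exp(q) - 64)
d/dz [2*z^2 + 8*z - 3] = 4*z + 8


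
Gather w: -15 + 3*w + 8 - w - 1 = 2*w - 8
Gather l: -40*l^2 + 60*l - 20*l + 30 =-40*l^2 + 40*l + 30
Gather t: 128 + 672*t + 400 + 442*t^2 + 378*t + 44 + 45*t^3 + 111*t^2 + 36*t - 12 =45*t^3 + 553*t^2 + 1086*t + 560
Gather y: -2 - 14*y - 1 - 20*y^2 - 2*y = -20*y^2 - 16*y - 3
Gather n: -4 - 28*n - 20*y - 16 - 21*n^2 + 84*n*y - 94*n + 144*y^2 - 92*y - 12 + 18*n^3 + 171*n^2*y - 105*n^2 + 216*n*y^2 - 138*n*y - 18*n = 18*n^3 + n^2*(171*y - 126) + n*(216*y^2 - 54*y - 140) + 144*y^2 - 112*y - 32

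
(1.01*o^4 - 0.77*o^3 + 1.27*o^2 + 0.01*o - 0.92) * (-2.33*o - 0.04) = -2.3533*o^5 + 1.7537*o^4 - 2.9283*o^3 - 0.0741*o^2 + 2.1432*o + 0.0368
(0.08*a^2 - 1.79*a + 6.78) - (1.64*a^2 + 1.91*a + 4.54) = -1.56*a^2 - 3.7*a + 2.24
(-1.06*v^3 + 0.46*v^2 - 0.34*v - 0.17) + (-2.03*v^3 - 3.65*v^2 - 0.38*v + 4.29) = -3.09*v^3 - 3.19*v^2 - 0.72*v + 4.12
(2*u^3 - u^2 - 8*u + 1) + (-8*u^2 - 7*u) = 2*u^3 - 9*u^2 - 15*u + 1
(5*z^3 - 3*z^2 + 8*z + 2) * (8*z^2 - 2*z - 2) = 40*z^5 - 34*z^4 + 60*z^3 + 6*z^2 - 20*z - 4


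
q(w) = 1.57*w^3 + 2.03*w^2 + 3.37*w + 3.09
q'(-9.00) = 348.34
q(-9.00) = -1007.34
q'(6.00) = 197.29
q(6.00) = 435.51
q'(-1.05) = 4.30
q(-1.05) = -0.03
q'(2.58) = 45.20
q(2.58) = 52.26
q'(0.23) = 4.55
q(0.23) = 3.99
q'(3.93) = 92.07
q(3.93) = 142.98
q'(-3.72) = 53.45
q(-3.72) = -62.18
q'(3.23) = 65.62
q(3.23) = 88.06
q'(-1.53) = 8.18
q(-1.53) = -2.94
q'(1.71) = 24.09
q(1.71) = 22.64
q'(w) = 4.71*w^2 + 4.06*w + 3.37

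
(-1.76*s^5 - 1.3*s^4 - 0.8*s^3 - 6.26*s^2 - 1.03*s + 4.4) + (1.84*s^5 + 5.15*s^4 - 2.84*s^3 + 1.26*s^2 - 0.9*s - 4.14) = 0.0800000000000001*s^5 + 3.85*s^4 - 3.64*s^3 - 5.0*s^2 - 1.93*s + 0.260000000000001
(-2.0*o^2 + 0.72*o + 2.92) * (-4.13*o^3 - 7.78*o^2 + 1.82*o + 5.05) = 8.26*o^5 + 12.5864*o^4 - 21.3012*o^3 - 31.5072*o^2 + 8.9504*o + 14.746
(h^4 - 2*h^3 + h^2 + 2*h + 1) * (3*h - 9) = 3*h^5 - 15*h^4 + 21*h^3 - 3*h^2 - 15*h - 9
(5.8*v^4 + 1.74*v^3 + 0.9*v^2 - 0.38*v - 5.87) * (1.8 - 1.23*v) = -7.134*v^5 + 8.2998*v^4 + 2.025*v^3 + 2.0874*v^2 + 6.5361*v - 10.566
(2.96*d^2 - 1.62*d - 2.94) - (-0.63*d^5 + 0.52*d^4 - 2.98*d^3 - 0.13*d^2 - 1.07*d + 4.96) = 0.63*d^5 - 0.52*d^4 + 2.98*d^3 + 3.09*d^2 - 0.55*d - 7.9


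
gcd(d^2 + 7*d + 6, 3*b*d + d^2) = 1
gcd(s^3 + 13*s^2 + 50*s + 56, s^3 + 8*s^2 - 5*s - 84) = s^2 + 11*s + 28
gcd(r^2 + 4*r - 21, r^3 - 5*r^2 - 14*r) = 1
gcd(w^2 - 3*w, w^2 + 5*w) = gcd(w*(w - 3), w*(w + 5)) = w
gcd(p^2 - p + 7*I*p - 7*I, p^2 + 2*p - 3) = p - 1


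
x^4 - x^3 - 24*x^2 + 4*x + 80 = (x - 5)*(x - 2)*(x + 2)*(x + 4)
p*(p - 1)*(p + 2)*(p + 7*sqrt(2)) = p^4 + p^3 + 7*sqrt(2)*p^3 - 2*p^2 + 7*sqrt(2)*p^2 - 14*sqrt(2)*p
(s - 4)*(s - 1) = s^2 - 5*s + 4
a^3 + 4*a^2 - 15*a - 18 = (a - 3)*(a + 1)*(a + 6)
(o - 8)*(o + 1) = o^2 - 7*o - 8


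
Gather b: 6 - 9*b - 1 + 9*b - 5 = 0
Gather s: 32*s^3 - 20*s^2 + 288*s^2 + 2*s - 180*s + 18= 32*s^3 + 268*s^2 - 178*s + 18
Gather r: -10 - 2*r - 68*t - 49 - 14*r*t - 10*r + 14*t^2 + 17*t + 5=r*(-14*t - 12) + 14*t^2 - 51*t - 54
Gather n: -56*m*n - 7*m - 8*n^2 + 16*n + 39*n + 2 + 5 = -7*m - 8*n^2 + n*(55 - 56*m) + 7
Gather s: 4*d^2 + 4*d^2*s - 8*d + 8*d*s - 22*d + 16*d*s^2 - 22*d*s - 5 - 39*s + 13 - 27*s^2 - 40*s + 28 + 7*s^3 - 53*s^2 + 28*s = 4*d^2 - 30*d + 7*s^3 + s^2*(16*d - 80) + s*(4*d^2 - 14*d - 51) + 36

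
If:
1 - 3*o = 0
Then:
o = 1/3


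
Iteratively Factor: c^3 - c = (c)*(c^2 - 1) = c*(c + 1)*(c - 1)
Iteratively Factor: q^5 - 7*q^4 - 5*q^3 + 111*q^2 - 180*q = (q - 3)*(q^4 - 4*q^3 - 17*q^2 + 60*q) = (q - 3)*(q + 4)*(q^3 - 8*q^2 + 15*q) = q*(q - 3)*(q + 4)*(q^2 - 8*q + 15) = q*(q - 5)*(q - 3)*(q + 4)*(q - 3)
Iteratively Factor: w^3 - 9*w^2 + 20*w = (w - 5)*(w^2 - 4*w) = w*(w - 5)*(w - 4)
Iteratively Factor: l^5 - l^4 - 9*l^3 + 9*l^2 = (l)*(l^4 - l^3 - 9*l^2 + 9*l) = l^2*(l^3 - l^2 - 9*l + 9) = l^2*(l - 3)*(l^2 + 2*l - 3) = l^2*(l - 3)*(l - 1)*(l + 3)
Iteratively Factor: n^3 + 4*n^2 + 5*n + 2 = (n + 2)*(n^2 + 2*n + 1) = (n + 1)*(n + 2)*(n + 1)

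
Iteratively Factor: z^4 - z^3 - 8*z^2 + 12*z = (z - 2)*(z^3 + z^2 - 6*z) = (z - 2)*(z + 3)*(z^2 - 2*z) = z*(z - 2)*(z + 3)*(z - 2)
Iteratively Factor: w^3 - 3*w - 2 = (w - 2)*(w^2 + 2*w + 1) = (w - 2)*(w + 1)*(w + 1)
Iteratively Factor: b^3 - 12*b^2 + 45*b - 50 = (b - 2)*(b^2 - 10*b + 25) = (b - 5)*(b - 2)*(b - 5)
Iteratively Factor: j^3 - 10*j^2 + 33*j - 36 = (j - 4)*(j^2 - 6*j + 9) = (j - 4)*(j - 3)*(j - 3)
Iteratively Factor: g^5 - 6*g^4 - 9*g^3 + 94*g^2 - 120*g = (g - 5)*(g^4 - g^3 - 14*g^2 + 24*g) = (g - 5)*(g - 3)*(g^3 + 2*g^2 - 8*g) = (g - 5)*(g - 3)*(g - 2)*(g^2 + 4*g) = g*(g - 5)*(g - 3)*(g - 2)*(g + 4)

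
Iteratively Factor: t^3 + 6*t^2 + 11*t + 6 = (t + 1)*(t^2 + 5*t + 6) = (t + 1)*(t + 2)*(t + 3)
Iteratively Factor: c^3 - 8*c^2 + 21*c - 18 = (c - 3)*(c^2 - 5*c + 6) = (c - 3)*(c - 2)*(c - 3)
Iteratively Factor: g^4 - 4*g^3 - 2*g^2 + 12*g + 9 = (g - 3)*(g^3 - g^2 - 5*g - 3) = (g - 3)^2*(g^2 + 2*g + 1) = (g - 3)^2*(g + 1)*(g + 1)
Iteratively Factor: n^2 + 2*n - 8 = (n - 2)*(n + 4)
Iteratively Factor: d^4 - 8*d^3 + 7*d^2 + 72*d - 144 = (d - 3)*(d^3 - 5*d^2 - 8*d + 48) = (d - 4)*(d - 3)*(d^2 - d - 12) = (d - 4)*(d - 3)*(d + 3)*(d - 4)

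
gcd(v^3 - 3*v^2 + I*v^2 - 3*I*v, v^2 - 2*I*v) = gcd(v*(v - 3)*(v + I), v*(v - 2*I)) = v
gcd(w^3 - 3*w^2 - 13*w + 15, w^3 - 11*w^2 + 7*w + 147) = w + 3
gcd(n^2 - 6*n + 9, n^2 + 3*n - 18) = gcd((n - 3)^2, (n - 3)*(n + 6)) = n - 3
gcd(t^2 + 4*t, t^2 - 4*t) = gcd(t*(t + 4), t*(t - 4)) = t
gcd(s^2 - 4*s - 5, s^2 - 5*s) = s - 5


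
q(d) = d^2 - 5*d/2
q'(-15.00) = -32.50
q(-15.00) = 262.50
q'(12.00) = 21.50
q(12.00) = 114.00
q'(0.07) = -2.36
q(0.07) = -0.17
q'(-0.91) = -4.32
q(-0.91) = 3.10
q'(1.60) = 0.70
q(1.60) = -1.44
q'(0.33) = -1.84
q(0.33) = -0.72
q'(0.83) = -0.84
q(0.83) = -1.39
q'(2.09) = 1.68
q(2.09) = -0.86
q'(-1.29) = -5.08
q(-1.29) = 4.89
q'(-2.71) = -7.92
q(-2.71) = 14.12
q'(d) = 2*d - 5/2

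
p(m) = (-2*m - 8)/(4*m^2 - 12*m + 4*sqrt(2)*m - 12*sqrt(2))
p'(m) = (-2*m - 8)*(-8*m - 4*sqrt(2) + 12)/(4*m^2 - 12*m + 4*sqrt(2)*m - 12*sqrt(2))^2 - 2/(4*m^2 - 12*m + 4*sqrt(2)*m - 12*sqrt(2))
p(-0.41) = 0.52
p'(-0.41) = -0.22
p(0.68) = 0.48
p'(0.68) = 0.08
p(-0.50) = 0.55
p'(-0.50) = -0.29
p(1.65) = 0.68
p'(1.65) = 0.40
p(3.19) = -4.11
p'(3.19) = 21.95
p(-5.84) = 0.02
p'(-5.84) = 0.00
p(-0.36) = 0.51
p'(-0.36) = -0.19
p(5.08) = -0.34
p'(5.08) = 0.18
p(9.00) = -0.10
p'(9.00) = 0.02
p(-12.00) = 0.03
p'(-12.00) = 0.00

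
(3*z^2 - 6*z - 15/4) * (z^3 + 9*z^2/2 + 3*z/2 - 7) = 3*z^5 + 15*z^4/2 - 105*z^3/4 - 375*z^2/8 + 291*z/8 + 105/4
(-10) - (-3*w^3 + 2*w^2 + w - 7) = 3*w^3 - 2*w^2 - w - 3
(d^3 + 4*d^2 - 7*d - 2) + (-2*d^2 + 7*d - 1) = d^3 + 2*d^2 - 3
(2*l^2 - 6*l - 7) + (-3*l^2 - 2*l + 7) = -l^2 - 8*l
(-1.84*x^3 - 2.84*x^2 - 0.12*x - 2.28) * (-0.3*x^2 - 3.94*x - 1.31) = 0.552*x^5 + 8.1016*x^4 + 13.636*x^3 + 4.8772*x^2 + 9.1404*x + 2.9868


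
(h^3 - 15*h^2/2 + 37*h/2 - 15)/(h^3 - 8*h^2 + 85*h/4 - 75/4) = 2*(h - 2)/(2*h - 5)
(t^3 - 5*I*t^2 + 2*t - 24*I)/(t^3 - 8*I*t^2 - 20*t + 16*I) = (t^2 - I*t + 6)/(t^2 - 4*I*t - 4)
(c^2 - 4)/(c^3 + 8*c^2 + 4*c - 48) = (c + 2)/(c^2 + 10*c + 24)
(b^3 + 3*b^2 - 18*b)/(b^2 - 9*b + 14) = b*(b^2 + 3*b - 18)/(b^2 - 9*b + 14)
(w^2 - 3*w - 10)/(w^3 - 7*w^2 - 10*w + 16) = (w - 5)/(w^2 - 9*w + 8)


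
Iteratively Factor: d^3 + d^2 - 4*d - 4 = (d - 2)*(d^2 + 3*d + 2) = (d - 2)*(d + 1)*(d + 2)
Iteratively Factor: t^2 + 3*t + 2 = (t + 1)*(t + 2)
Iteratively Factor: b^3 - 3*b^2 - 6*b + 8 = (b + 2)*(b^2 - 5*b + 4) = (b - 4)*(b + 2)*(b - 1)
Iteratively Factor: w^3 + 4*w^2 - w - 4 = (w - 1)*(w^2 + 5*w + 4) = (w - 1)*(w + 1)*(w + 4)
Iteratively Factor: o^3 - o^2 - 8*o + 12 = (o + 3)*(o^2 - 4*o + 4) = (o - 2)*(o + 3)*(o - 2)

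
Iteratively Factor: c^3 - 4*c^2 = (c - 4)*(c^2) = c*(c - 4)*(c)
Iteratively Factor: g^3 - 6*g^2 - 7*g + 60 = (g - 4)*(g^2 - 2*g - 15) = (g - 5)*(g - 4)*(g + 3)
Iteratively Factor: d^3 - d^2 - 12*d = (d + 3)*(d^2 - 4*d) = d*(d + 3)*(d - 4)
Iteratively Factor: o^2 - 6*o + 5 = (o - 5)*(o - 1)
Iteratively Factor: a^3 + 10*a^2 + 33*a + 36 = (a + 3)*(a^2 + 7*a + 12) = (a + 3)*(a + 4)*(a + 3)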